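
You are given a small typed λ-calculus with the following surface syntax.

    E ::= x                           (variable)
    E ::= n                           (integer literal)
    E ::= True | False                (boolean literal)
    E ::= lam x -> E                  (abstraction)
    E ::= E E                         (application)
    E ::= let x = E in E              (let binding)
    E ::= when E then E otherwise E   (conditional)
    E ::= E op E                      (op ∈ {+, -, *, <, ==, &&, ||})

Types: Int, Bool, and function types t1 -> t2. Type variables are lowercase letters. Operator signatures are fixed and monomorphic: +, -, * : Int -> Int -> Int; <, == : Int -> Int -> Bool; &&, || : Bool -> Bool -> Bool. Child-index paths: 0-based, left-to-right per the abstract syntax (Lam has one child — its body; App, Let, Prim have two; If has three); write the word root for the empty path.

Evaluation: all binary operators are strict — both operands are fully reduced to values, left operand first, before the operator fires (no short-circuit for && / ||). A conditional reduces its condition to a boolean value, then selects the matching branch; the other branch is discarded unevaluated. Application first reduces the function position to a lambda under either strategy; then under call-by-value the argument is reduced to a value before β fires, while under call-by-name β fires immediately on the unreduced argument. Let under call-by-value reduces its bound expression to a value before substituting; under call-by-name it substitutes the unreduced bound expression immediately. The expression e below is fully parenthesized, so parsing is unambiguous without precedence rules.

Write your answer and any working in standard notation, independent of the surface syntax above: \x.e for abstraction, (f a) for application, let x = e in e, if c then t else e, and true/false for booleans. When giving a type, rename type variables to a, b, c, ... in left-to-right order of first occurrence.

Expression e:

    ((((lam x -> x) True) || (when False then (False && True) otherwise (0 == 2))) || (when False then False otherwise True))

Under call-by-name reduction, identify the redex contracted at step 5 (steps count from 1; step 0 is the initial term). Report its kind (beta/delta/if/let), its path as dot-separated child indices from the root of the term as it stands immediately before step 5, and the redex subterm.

Trace:
step 0: ((((\x.x) true) || (if false then (false && true) else (0 == 2))) || (if false then false else true))
step 1: [beta@0.0] ((true || (if false then (false && true) else (0 == 2))) || (if false then false else true))
step 2: [if@0.1] ((true || (0 == 2)) || (if false then false else true))
step 3: [delta@0.1] ((true || false) || (if false then false else true))
step 4: [delta@0] (true || (if false then false else true))
step 5: [if@1] (true || true)

Answer: if at 1 : (if false then false else true)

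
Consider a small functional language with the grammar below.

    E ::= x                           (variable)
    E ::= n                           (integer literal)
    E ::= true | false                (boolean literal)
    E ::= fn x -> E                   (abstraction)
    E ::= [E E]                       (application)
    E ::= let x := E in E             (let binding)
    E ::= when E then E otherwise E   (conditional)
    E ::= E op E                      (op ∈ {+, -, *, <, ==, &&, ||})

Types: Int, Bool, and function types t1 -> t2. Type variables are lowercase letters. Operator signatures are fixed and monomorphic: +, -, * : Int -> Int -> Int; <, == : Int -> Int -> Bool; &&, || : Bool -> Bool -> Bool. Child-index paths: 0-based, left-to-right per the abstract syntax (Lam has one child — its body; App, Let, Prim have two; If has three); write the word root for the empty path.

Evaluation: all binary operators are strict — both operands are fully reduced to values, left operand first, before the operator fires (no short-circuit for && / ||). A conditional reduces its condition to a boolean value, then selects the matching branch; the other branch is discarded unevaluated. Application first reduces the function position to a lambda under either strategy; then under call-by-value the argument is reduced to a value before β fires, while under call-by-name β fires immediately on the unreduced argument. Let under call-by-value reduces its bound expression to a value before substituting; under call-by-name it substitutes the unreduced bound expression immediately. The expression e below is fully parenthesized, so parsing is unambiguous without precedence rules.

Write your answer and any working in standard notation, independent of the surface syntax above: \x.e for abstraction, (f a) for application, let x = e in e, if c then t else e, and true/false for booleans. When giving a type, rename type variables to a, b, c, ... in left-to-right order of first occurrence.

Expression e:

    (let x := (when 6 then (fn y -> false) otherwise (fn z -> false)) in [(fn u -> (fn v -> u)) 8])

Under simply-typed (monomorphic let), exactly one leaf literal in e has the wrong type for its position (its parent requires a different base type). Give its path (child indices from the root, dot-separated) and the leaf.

Derivation:
  unify Int ~ Bool
  FAIL: mismatch Int ~ Bool

Answer: 0.0 : 6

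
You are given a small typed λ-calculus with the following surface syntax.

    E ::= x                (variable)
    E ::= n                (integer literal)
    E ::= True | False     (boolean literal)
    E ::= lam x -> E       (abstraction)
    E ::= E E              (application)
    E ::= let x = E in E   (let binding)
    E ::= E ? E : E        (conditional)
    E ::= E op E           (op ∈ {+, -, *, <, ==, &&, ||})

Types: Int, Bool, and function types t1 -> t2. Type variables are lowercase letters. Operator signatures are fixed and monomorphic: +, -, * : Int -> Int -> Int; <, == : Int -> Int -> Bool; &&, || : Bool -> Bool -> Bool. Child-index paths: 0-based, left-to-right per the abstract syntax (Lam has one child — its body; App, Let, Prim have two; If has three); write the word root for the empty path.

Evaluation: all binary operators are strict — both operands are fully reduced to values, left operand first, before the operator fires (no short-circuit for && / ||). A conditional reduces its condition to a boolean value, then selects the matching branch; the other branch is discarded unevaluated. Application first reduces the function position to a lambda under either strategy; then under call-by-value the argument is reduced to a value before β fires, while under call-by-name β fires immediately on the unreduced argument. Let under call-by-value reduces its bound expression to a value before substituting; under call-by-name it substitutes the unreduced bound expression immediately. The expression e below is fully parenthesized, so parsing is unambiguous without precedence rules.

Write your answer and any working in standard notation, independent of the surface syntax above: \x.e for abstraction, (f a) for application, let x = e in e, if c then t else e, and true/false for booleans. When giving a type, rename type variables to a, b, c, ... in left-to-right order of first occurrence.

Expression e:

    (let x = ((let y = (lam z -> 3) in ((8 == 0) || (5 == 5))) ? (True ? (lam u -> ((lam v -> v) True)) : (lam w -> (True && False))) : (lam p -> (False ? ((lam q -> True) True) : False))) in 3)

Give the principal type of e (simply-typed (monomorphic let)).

Working:
\z._ : a -> Int
let y : a -> Int
  unify Int ~ Int
  unify Int ~ Int
  unify Bool ~ Bool
  unify Int ~ Int
  unify Int ~ Int
  unify Bool ~ Bool
  unify Bool ~ Bool
  unify Bool ~ Bool
v : c
\v._ : c -> c
  unify c -> c ~ Bool -> d
  unify c ~ Bool
  unify Bool ~ d
_ _ : Bool
\u._ : b -> Bool
  unify Bool ~ Bool
  unify Bool ~ Bool
\w._ : e -> Bool
  unify b -> Bool ~ e -> Bool
  unify b ~ e
  unify Bool ~ Bool
  unify Bool ~ Bool
\q._ : g -> Bool
  unify g -> Bool ~ Bool -> h
  unify g ~ Bool
  unify Bool ~ h
_ _ : Bool
  unify Bool ~ Bool
\p._ : f -> Bool
  unify e -> Bool ~ f -> Bool
  unify e ~ f
  unify Bool ~ Bool
let x : f -> Bool

Answer: Int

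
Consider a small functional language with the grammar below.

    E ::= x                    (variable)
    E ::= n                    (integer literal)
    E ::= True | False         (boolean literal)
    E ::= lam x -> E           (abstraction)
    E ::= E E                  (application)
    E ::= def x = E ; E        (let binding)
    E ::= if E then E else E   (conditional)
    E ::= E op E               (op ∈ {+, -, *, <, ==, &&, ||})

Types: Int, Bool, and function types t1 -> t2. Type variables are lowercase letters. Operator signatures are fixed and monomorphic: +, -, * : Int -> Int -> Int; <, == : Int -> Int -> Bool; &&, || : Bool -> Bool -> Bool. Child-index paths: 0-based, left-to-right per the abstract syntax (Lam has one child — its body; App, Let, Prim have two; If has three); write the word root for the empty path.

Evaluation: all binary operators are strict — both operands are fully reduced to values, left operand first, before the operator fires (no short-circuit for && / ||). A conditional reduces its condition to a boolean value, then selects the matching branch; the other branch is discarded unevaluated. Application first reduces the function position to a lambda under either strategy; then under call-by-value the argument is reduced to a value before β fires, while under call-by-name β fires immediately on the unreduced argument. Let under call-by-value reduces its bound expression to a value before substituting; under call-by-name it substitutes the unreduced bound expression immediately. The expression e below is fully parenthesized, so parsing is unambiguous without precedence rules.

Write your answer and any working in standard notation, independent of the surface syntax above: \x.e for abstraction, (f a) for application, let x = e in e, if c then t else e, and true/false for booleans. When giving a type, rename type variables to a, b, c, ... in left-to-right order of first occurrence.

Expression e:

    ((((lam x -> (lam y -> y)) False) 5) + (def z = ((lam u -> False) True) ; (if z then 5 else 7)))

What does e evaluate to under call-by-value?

Working:
step 0: ((((\x.(\y.y)) false) 5) + (let z = ((\u.false) true) in (if z then 5 else 7)))
step 1: [beta@0.0] (((\y.y) 5) + (let z = ((\u.false) true) in (if z then 5 else 7)))
step 2: [beta@0] (5 + (let z = ((\u.false) true) in (if z then 5 else 7)))
step 3: [beta@1.0] (5 + (let z = false in (if z then 5 else 7)))
step 4: [let@1] (5 + (if false then 5 else 7))
step 5: [if@1] (5 + 7)
step 6: [delta@root] 12

Answer: 12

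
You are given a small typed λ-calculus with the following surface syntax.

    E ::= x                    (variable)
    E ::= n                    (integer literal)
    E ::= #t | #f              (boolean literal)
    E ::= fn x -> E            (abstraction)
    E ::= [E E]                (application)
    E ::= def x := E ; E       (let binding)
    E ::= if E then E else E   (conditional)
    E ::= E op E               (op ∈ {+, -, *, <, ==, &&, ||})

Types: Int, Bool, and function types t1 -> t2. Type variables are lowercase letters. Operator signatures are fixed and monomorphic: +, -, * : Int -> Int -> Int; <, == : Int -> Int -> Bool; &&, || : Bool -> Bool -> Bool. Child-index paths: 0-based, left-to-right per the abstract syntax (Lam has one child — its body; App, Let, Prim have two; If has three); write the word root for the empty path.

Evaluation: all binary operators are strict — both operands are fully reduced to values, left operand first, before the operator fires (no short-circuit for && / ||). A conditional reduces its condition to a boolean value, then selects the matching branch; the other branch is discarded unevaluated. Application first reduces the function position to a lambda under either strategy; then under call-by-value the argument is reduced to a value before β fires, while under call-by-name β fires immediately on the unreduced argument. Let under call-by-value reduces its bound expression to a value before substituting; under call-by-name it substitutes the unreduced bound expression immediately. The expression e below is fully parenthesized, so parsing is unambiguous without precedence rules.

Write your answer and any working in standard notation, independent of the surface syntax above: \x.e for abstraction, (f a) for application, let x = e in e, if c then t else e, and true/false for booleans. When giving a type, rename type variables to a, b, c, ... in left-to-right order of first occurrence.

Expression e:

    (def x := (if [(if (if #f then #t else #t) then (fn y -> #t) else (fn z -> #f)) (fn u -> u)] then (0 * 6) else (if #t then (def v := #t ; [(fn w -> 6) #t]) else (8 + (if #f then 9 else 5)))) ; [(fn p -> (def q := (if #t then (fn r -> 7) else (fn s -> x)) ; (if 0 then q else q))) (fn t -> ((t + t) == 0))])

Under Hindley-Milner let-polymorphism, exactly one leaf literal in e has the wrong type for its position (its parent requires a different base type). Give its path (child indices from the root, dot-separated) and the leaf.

Trace:
  unify Bool ~ Bool
  unify Bool ~ Bool
  unify Bool ~ Bool
\y._ : a -> Bool
\z._ : b -> Bool
  unify a -> Bool ~ b -> Bool
  unify a ~ b
  unify Bool ~ Bool
u : c
\u._ : c -> c
  unify b -> Bool ~ (c -> c) -> d
  unify b ~ c -> c
  unify Bool ~ d
_ _ : Bool
  unify Bool ~ Bool
  unify Int ~ Int
  unify Int ~ Int
  unify Bool ~ Bool
let v : Bool
\w._ : e -> Int
  unify e -> Int ~ Bool -> f
  unify e ~ Bool
  unify Int ~ f
_ _ : Int
  unify Int ~ Int
  unify Bool ~ Bool
  unify Int ~ Int
  unify Int ~ Int
  unify Int ~ Int
  unify Int ~ Int
let x : Int
  unify Bool ~ Bool
\r._ : h -> Int
x : Int
\s._ : i -> Int
  unify h -> Int ~ i -> Int
  unify h ~ i
  unify Int ~ Int
let q : forall. i -> Int
  unify Int ~ Bool
  FAIL: mismatch Int ~ Bool

Answer: 1.0.0.1.0 : 0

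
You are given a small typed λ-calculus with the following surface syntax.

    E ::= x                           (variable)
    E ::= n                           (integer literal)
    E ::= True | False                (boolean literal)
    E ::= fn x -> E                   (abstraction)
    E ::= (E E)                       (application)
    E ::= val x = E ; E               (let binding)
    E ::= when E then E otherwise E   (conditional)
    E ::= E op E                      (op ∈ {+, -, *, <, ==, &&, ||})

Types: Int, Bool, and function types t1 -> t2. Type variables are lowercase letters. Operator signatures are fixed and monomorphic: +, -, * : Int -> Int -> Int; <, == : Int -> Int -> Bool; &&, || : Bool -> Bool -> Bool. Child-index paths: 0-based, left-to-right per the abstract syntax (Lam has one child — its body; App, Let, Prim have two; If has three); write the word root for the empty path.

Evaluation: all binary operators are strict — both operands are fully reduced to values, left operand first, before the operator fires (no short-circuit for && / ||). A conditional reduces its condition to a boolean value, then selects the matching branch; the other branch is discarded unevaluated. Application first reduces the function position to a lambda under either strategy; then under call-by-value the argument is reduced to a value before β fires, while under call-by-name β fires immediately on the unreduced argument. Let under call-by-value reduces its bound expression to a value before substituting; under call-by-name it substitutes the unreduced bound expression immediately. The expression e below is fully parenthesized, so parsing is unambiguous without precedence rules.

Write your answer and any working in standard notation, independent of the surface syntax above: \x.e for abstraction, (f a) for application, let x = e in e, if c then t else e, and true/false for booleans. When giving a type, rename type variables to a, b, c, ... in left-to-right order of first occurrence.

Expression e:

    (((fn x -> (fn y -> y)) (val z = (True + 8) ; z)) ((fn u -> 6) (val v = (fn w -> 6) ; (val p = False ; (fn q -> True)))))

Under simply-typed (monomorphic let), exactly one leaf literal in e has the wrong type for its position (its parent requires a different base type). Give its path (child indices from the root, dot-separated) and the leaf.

Working:
y : b
\y._ : b -> b
\x._ : a -> b -> b
  unify Bool ~ Int
  FAIL: mismatch Bool ~ Int

Answer: 0.1.0.0 : true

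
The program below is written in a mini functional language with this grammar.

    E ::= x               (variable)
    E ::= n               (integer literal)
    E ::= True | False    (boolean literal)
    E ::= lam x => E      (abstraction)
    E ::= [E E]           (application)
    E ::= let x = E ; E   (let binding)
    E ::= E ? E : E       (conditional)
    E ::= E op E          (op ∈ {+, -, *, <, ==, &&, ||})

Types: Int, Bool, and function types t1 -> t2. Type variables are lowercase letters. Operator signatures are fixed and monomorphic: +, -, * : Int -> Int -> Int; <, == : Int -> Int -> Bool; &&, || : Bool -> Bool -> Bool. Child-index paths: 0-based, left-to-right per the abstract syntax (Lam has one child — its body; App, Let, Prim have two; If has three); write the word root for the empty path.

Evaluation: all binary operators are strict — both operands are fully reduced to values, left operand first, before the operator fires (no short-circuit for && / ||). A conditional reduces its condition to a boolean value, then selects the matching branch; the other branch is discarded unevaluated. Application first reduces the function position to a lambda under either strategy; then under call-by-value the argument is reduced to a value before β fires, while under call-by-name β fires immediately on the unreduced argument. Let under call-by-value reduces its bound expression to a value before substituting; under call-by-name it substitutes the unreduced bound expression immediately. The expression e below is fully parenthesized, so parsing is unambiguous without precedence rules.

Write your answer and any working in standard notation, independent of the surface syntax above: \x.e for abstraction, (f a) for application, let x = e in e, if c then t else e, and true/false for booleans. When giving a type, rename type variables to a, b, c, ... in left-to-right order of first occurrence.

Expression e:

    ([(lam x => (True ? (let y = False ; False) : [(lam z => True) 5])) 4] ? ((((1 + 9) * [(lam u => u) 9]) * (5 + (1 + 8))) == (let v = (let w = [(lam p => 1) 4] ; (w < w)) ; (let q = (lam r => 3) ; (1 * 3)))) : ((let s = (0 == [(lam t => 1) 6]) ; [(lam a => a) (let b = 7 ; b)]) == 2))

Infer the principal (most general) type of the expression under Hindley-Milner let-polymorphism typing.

Working:
  unify Bool ~ Bool
let y : Bool
\z._ : b -> Bool
  unify b -> Bool ~ Int -> c
  unify b ~ Int
  unify Bool ~ c
_ _ : Bool
  unify Bool ~ Bool
\x._ : a -> Bool
  unify a -> Bool ~ Int -> d
  unify a ~ Int
  unify Bool ~ d
_ _ : Bool
  unify Bool ~ Bool
  unify Int ~ Int
  unify Int ~ Int
  unify Int ~ Int
u : e
\u._ : e -> e
  unify e -> e ~ Int -> f
  unify e ~ Int
  unify Int ~ f
_ _ : Int
  unify Int ~ Int
  unify Int ~ Int
  unify Int ~ Int
  unify Int ~ Int
  unify Int ~ Int
  unify Int ~ Int
  unify Int ~ Int
  unify Int ~ Int
\p._ : g -> Int
  unify g -> Int ~ Int -> h
  unify g ~ Int
  unify Int ~ h
_ _ : Int
let w : Int
w : Int
  unify Int ~ Int
w : Int
  unify Int ~ Int
let v : Bool
\r._ : i -> Int
let q : forall. i -> Int
  unify Int ~ Int
  unify Int ~ Int
  unify Int ~ Int
  unify Int ~ Int
\t._ : j -> Int
  unify j -> Int ~ Int -> k
  unify j ~ Int
  unify Int ~ k
_ _ : Int
  unify Int ~ Int
let s : Bool
a : l
\a._ : l -> l
let b : Int
b : Int
  unify l -> l ~ Int -> m
  unify l ~ Int
  unify Int ~ m
_ _ : Int
  unify Int ~ Int
  unify Int ~ Int
  unify Bool ~ Bool

Answer: Bool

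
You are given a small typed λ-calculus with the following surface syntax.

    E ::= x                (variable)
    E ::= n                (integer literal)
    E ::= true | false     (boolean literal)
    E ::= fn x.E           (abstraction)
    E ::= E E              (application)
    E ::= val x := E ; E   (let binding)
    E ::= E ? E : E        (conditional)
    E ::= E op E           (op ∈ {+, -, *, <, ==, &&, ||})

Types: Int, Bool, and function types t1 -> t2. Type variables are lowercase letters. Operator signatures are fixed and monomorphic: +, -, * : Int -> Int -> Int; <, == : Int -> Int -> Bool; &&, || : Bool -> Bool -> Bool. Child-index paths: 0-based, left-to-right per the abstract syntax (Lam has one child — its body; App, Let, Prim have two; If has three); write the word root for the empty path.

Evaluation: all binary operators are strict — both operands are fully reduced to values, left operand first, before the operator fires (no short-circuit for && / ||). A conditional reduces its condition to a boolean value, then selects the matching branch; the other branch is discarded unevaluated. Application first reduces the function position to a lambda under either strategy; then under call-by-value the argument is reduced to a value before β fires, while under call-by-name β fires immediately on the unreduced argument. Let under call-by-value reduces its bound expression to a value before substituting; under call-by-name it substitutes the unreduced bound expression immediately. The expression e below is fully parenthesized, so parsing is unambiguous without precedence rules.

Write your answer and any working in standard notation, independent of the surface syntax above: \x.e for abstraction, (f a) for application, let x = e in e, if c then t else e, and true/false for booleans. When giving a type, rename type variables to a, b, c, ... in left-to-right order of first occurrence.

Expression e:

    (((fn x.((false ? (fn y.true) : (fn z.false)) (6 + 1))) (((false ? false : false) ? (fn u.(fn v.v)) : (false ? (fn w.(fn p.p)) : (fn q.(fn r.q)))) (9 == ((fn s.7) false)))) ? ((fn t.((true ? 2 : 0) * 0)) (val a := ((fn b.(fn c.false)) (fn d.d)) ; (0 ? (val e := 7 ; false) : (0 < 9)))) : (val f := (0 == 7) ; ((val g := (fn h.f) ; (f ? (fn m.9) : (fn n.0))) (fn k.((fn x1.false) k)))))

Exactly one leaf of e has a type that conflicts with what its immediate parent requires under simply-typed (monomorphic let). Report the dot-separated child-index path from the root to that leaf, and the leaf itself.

Answer: 1.1.1.0 : 0

Derivation:
  unify Bool ~ Bool
\y._ : b -> Bool
\z._ : c -> Bool
  unify b -> Bool ~ c -> Bool
  unify b ~ c
  unify Bool ~ Bool
  unify Int ~ Int
  unify Int ~ Int
  unify c -> Bool ~ Int -> d
  unify c ~ Int
  unify Bool ~ d
_ _ : Bool
\x._ : a -> Bool
  unify Bool ~ Bool
  unify Bool ~ Bool
  unify Bool ~ Bool
v : f
\v._ : f -> f
\u._ : e -> f -> f
  unify Bool ~ Bool
p : h
\p._ : h -> h
\w._ : g -> h -> h
q : i
\r._ : j -> i
\q._ : i -> j -> i
  unify g -> h -> h ~ i -> j -> i
  unify g ~ i
  unify h -> h ~ j -> i
  unify h ~ j
  unify j ~ i
  unify e -> f -> f ~ i -> i -> i
  unify e ~ i
  unify f -> f ~ i -> i
  unify f ~ i
  unify i ~ i
  unify Int ~ Int
\s._ : k -> Int
  unify k -> Int ~ Bool -> l
  unify k ~ Bool
  unify Int ~ l
_ _ : Int
  unify Int ~ Int
  unify i -> i -> i ~ Bool -> m
  unify i ~ Bool
  unify Bool -> Bool ~ m
_ _ : Bool -> Bool
  unify a -> Bool ~ (Bool -> Bool) -> n
  unify a ~ Bool -> Bool
  unify Bool ~ n
_ _ : Bool
  unify Bool ~ Bool
  unify Bool ~ Bool
  unify Int ~ Int
  unify Int ~ Int
  unify Int ~ Int
\t._ : o -> Int
\c._ : q -> Bool
\b._ : p -> q -> Bool
d : r
\d._ : r -> r
  unify p -> q -> Bool ~ (r -> r) -> s
  unify p ~ r -> r
  unify q -> Bool ~ s
_ _ : q -> Bool
let a : q -> Bool
  unify Int ~ Bool
  FAIL: mismatch Int ~ Bool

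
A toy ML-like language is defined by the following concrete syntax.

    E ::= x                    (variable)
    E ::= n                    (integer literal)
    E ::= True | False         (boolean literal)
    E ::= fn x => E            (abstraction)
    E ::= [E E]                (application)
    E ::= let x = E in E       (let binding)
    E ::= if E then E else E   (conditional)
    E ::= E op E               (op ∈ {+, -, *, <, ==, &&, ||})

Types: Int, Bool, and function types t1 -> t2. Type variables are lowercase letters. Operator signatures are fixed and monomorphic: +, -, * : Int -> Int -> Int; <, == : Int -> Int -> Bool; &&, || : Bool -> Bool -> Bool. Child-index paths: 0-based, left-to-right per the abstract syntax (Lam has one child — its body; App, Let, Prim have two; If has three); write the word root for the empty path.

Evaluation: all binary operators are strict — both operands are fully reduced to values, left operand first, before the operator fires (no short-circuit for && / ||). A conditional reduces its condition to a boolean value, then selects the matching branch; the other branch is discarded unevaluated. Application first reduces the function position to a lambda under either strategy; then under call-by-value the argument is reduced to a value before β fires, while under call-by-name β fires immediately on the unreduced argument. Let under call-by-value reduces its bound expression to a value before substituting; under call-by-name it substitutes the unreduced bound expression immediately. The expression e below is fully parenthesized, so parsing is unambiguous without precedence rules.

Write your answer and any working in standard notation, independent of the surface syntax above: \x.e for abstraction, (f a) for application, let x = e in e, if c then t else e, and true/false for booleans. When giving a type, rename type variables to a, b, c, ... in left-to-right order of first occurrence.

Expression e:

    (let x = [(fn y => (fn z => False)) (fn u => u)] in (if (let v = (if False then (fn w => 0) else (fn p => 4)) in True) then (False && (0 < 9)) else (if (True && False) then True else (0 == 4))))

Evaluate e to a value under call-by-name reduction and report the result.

Answer: false

Trace:
step 0: (let x = ((\y.(\z.false)) (\u.u)) in (if (let v = (if false then (\w.0) else (\p.4)) in true) then (false && (0 < 9)) else (if (true && false) then true else (0 == 4))))
step 1: [let@root] (if (let v = (if false then (\w.0) else (\p.4)) in true) then (false && (0 < 9)) else (if (true && false) then true else (0 == 4)))
step 2: [let@0] (if true then (false && (0 < 9)) else (if (true && false) then true else (0 == 4)))
step 3: [if@root] (false && (0 < 9))
step 4: [delta@1] (false && true)
step 5: [delta@root] false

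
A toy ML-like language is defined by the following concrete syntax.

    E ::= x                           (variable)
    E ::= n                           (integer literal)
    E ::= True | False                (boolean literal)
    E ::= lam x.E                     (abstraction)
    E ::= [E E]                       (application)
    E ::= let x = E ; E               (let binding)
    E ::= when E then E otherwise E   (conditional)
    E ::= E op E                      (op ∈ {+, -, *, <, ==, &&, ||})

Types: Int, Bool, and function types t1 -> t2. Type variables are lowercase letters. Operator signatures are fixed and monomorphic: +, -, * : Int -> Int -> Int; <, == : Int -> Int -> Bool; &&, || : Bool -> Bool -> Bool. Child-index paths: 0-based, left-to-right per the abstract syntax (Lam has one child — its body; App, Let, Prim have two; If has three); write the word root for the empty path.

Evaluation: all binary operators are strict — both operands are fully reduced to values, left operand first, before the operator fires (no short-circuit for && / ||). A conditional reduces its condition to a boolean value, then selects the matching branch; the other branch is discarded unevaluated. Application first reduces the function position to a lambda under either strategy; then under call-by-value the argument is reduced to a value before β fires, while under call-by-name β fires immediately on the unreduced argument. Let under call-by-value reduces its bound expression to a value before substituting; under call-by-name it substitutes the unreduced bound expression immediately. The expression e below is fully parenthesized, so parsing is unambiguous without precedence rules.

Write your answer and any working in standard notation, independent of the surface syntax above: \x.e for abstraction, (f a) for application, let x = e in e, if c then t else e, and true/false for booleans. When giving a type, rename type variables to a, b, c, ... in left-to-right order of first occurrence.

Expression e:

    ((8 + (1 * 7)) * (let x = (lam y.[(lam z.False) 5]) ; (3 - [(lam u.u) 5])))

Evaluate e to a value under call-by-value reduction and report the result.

Derivation:
step 0: ((8 + (1 * 7)) * (let x = (\y.((\z.false) 5)) in (3 - ((\u.u) 5))))
step 1: [delta@0.1] ((8 + 7) * (let x = (\y.((\z.false) 5)) in (3 - ((\u.u) 5))))
step 2: [delta@0] (15 * (let x = (\y.((\z.false) 5)) in (3 - ((\u.u) 5))))
step 3: [let@1] (15 * (3 - ((\u.u) 5)))
step 4: [beta@1.1] (15 * (3 - 5))
step 5: [delta@1] (15 * -2)
step 6: [delta@root] -30

Answer: -30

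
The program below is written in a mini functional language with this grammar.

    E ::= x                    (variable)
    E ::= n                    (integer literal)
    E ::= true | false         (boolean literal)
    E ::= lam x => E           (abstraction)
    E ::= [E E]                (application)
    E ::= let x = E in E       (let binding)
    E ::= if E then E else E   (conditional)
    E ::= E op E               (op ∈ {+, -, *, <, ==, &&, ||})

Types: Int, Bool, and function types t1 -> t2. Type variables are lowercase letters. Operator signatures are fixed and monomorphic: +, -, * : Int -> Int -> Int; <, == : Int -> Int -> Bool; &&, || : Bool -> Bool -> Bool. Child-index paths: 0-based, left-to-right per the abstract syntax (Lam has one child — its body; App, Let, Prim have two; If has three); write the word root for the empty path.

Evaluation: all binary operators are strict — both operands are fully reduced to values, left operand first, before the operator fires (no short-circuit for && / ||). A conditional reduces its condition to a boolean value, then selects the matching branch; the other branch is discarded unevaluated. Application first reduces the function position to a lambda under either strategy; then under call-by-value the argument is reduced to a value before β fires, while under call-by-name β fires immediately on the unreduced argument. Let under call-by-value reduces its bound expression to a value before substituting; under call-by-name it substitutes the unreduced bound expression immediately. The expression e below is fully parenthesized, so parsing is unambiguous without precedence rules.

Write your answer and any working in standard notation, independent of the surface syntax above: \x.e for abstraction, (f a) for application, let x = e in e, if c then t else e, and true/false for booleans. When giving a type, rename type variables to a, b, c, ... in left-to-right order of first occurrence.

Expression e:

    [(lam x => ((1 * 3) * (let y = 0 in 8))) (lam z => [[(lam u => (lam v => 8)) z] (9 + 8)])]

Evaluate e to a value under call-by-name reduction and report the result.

Working:
step 0: ((\x.((1 * 3) * (let y = 0 in 8))) (\z.(((\u.(\v.8)) z) (9 + 8))))
step 1: [beta@root] ((1 * 3) * (let y = 0 in 8))
step 2: [delta@0] (3 * (let y = 0 in 8))
step 3: [let@1] (3 * 8)
step 4: [delta@root] 24

Answer: 24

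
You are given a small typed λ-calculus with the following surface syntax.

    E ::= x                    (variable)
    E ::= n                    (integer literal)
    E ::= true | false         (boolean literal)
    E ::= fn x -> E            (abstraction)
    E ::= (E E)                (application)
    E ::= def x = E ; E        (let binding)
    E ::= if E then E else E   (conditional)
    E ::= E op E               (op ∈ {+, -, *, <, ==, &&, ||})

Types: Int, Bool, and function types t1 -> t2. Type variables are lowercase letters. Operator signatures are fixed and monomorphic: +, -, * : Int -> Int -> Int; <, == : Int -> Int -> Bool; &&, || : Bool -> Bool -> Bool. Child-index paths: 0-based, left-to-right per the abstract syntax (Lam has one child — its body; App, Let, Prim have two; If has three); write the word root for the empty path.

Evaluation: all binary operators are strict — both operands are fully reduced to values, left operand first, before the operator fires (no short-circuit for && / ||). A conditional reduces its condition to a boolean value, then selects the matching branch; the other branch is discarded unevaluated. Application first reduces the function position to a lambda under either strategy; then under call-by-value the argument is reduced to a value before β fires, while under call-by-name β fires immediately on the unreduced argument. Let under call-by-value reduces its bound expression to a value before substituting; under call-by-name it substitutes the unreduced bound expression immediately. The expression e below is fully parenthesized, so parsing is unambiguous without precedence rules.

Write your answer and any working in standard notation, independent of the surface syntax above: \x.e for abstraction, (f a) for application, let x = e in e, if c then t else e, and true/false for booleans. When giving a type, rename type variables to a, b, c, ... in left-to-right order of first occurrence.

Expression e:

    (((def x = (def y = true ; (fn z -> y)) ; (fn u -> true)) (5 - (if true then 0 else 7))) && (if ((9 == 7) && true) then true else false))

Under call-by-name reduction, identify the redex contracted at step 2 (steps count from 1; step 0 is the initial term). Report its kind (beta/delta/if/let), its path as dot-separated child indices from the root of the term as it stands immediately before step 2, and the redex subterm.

Trace:
step 0: (((let x = (let y = true in (\z.y)) in (\u.true)) (5 - (if true then 0 else 7))) && (if ((9 == 7) && true) then true else false))
step 1: [let@0.0] (((\u.true) (5 - (if true then 0 else 7))) && (if ((9 == 7) && true) then true else false))
step 2: [beta@0] (true && (if ((9 == 7) && true) then true else false))

Answer: beta at 0 : ((\u.true) (5 - (if true then 0 else 7)))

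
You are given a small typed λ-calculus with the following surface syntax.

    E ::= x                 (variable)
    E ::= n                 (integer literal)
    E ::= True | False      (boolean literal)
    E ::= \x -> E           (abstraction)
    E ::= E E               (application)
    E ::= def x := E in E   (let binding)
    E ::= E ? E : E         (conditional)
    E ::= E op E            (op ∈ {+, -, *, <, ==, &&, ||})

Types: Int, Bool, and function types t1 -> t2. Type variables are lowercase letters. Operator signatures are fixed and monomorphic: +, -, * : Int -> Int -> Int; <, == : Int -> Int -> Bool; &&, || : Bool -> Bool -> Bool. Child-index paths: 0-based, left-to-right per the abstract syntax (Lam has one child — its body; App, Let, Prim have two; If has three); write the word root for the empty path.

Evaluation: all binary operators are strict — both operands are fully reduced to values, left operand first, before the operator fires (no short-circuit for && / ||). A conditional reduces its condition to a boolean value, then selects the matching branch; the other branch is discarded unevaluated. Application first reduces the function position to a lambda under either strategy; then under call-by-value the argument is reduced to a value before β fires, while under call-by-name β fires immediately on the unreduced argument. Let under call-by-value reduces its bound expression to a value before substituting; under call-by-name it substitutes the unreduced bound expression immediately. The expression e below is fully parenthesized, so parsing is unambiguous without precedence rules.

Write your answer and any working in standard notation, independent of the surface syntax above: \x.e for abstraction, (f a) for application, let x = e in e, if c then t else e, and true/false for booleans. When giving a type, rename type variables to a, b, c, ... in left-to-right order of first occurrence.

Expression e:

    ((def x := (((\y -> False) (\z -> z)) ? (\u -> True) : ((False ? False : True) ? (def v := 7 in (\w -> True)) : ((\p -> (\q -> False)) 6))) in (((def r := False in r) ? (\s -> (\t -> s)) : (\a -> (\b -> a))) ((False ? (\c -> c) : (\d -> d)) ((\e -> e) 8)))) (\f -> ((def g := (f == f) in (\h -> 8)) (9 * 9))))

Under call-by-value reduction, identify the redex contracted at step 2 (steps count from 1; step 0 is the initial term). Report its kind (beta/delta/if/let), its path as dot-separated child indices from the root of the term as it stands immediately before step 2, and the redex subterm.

Working:
step 0: ((let x = (if ((\y.false) (\z.z)) then (\u.true) else (if (if false then false else true) then (let v = 7 in (\w.true)) else ((\p.(\q.false)) 6))) in ((if (let r = false in r) then (\s.(\t.s)) else (\a.(\b.a))) ((if false then (\c.c) else (\d.d)) ((\e.e) 8)))) (\f.((let g = (f == f) in (\h.8)) (9 * 9))))
step 1: [beta@0.0.0] ((let x = (if false then (\u.true) else (if (if false then false else true) then (let v = 7 in (\w.true)) else ((\p.(\q.false)) 6))) in ((if (let r = false in r) then (\s.(\t.s)) else (\a.(\b.a))) ((if false then (\c.c) else (\d.d)) ((\e.e) 8)))) (\f.((let g = (f == f) in (\h.8)) (9 * 9))))
step 2: [if@0.0] ((let x = (if (if false then false else true) then (let v = 7 in (\w.true)) else ((\p.(\q.false)) 6)) in ((if (let r = false in r) then (\s.(\t.s)) else (\a.(\b.a))) ((if false then (\c.c) else (\d.d)) ((\e.e) 8)))) (\f.((let g = (f == f) in (\h.8)) (9 * 9))))

Answer: if at 0.0 : (if false then (\u.true) else (if (if false then false else true) then (let v = 7 in (\w.true)) else ((\p.(\q.false)) 6)))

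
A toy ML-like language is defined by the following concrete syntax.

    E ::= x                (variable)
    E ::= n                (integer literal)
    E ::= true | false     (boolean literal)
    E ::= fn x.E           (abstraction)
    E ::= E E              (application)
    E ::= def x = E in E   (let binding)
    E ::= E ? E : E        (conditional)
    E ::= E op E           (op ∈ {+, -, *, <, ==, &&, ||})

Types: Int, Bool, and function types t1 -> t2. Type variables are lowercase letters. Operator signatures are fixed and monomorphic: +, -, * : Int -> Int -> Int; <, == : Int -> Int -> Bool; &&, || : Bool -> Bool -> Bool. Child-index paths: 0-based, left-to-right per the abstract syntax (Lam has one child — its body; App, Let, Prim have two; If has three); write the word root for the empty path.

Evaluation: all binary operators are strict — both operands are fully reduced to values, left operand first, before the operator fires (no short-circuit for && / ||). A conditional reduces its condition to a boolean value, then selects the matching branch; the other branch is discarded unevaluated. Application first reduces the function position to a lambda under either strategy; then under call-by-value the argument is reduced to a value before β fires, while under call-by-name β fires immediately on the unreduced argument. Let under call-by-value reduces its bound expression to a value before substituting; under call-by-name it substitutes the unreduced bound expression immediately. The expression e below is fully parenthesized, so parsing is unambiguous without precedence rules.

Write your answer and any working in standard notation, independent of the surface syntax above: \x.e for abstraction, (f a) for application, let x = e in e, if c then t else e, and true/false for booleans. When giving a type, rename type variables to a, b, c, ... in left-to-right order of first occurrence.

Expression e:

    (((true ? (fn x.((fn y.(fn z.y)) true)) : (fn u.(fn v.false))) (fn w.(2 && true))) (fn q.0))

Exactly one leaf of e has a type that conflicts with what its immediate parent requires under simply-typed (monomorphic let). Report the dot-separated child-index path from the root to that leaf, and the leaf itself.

Derivation:
  unify Bool ~ Bool
y : b
\z._ : c -> b
\y._ : b -> c -> b
  unify b -> c -> b ~ Bool -> d
  unify b ~ Bool
  unify c -> Bool ~ d
_ _ : c -> Bool
\x._ : a -> c -> Bool
\v._ : f -> Bool
\u._ : e -> f -> Bool
  unify a -> c -> Bool ~ e -> f -> Bool
  unify a ~ e
  unify c -> Bool ~ f -> Bool
  unify c ~ f
  unify Bool ~ Bool
  unify Int ~ Bool
  FAIL: mismatch Int ~ Bool

Answer: 0.1.0.0 : 2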